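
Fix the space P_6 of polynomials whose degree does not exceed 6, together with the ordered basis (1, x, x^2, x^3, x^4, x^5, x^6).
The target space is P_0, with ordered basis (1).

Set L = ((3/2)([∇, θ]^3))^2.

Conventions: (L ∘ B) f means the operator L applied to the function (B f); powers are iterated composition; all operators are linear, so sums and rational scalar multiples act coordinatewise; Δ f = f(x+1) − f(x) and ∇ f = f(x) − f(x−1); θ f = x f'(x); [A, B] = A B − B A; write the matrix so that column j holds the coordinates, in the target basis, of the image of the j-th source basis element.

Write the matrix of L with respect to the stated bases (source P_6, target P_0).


image of 1: 0
image of x: 0
image of x^2: 0
image of x^3: 0
image of x^4: 0
image of x^5: 0
image of x^6: 1620
each image's coordinates form column j of the matrix

the matrix is [[0, 0, 0, 0, 0, 0, 1620]] (rows listed top to bottom)


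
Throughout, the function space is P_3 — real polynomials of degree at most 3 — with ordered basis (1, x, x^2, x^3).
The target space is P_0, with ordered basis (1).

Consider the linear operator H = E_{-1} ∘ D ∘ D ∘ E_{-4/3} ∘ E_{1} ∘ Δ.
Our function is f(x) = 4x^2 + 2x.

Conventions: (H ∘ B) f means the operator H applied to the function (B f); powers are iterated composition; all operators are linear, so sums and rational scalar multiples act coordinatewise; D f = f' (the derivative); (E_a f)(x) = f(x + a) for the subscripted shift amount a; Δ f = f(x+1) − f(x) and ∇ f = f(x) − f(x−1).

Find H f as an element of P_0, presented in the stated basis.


Δ f = 8x + 6
E_{1} Δ f = 8x + 14
E_{-4/3} E_{1} Δ f = 8x + 10/3
D (E_{-4/3} ∘ E_{1} ∘ Δ) f = 8
D D (E_{-4/3} ∘ E_{1} ∘ Δ) f = 0
E_{-1} (D ∘ D) (E_{-4/3} ∘ E_{1} ∘ Δ) f = 0

the image equals g(x) = 0


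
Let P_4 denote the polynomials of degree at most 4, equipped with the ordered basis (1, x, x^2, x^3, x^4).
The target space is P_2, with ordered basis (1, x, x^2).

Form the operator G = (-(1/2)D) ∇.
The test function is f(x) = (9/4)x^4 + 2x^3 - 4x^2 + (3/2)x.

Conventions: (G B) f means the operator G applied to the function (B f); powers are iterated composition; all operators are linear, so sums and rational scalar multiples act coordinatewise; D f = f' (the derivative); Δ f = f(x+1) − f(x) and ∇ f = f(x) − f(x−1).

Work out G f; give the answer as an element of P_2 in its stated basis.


the image equals g(x) = -(27/2)x^2 + (15/2)x + 5/2

∇ f = 9x^3 - (15/2)x^2 - 5x + 21/4
D ∇ f = 27x^2 - 15x - 5
(-(1/2)D) ∇ f = -(27/2)x^2 + (15/2)x + 5/2


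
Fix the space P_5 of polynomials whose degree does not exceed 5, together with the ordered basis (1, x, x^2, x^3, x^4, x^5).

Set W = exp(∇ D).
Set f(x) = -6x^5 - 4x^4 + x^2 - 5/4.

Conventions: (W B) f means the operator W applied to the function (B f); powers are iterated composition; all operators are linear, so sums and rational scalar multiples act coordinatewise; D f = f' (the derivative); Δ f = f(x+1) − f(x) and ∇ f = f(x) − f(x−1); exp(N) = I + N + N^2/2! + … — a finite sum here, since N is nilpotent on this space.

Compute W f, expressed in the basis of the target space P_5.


the result is g(x) = -6x^5 - 4x^4 - 120x^3 + 133x^2 - 432x + 1307/4

order-1 term: -120x^3 + 132x^2 - 72x + 16
order-2 term: -360x + 312
the series for exp(∇ D) f terminates at order 2
exp(∇ D) f = -6x^5 - 4x^4 - 120x^3 + 133x^2 - 432x + 1307/4


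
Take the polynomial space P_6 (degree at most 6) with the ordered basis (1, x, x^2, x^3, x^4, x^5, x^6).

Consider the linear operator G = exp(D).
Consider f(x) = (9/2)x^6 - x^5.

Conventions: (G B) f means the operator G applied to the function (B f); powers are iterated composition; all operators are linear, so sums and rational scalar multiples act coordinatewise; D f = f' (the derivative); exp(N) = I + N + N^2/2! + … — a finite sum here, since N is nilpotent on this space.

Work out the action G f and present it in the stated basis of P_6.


the result is g(x) = (9/2)x^6 + 26x^5 + (125/2)x^4 + 80x^3 + (115/2)x^2 + 22x + 7/2

order-1 term: 27x^5 - 5x^4
order-2 term: (135/2)x^4 - 10x^3
order-3 term: 90x^3 - 10x^2
order-4 term: (135/2)x^2 - 5x
order-5 term: 27x - 1
order-6 term: 9/2
the series for exp(D) f terminates at order 6
exp(D) f = (9/2)x^6 + 26x^5 + (125/2)x^4 + 80x^3 + (115/2)x^2 + 22x + 7/2


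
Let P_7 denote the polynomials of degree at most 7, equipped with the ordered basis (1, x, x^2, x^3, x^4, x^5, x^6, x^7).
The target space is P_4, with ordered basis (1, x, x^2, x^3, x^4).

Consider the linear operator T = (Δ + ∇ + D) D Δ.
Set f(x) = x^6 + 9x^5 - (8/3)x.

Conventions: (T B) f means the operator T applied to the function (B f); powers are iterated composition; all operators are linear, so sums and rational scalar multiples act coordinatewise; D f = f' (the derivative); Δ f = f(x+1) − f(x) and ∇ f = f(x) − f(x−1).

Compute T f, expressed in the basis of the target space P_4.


Δ f = 6x^5 + 60x^4 + 110x^3 + 105x^2 + 51x + 22/3
D Δ f = 30x^4 + 240x^3 + 330x^2 + 210x + 51
Δ D Δ f = 120x^3 + 900x^2 + 1500x + 810
∇ D Δ f = 120x^3 + 540x^2 + 60x + 90
D D Δ f = 120x^3 + 720x^2 + 660x + 210
(Δ + ∇ + D) D Δ f = 360x^3 + 2160x^2 + 2220x + 1110

the result is g(x) = 360x^3 + 2160x^2 + 2220x + 1110


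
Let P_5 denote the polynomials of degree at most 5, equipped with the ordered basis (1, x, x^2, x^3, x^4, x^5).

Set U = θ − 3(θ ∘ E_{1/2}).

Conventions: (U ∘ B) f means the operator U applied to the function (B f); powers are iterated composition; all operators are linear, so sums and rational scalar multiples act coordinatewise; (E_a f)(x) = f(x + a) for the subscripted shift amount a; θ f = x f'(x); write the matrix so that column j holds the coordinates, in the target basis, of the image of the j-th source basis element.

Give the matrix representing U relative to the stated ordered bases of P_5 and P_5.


image of 1: 0
image of x: -2x
image of x^2: -4x^2 - 3x
image of x^3: -6x^3 - 9x^2 - (9/4)x
image of x^4: -8x^4 - 18x^3 - 9x^2 - (3/2)x
image of x^5: -10x^5 - 30x^4 - (45/2)x^3 - (15/2)x^2 - (15/16)x
each image's coordinates form column j of the matrix

the matrix is [[0, 0, 0, 0, 0, 0]; [0, -2, -3, -9/4, -3/2, -15/16]; [0, 0, -4, -9, -9, -15/2]; [0, 0, 0, -6, -18, -45/2]; [0, 0, 0, 0, -8, -30]; [0, 0, 0, 0, 0, -10]] (rows listed top to bottom)


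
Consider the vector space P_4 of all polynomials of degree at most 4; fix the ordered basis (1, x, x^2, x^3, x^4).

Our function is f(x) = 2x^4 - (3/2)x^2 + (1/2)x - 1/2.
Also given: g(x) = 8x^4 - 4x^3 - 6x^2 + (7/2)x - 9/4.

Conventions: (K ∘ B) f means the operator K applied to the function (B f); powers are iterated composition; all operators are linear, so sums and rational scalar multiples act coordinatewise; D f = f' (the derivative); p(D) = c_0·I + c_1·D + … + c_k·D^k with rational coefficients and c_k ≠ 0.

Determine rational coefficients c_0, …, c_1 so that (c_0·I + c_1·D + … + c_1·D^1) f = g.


D^0 f = 2x^4 - (3/2)x^2 + (1/2)x - 1/2
D^1 f = 8x^3 - 3x + 1/2
matching coefficients of g against c_0 f + c_1 Df + … from the top degree down determines the c_i
solution: c_0 = 4, c_1 = -1/2

c_0 = 4, c_1 = -1/2


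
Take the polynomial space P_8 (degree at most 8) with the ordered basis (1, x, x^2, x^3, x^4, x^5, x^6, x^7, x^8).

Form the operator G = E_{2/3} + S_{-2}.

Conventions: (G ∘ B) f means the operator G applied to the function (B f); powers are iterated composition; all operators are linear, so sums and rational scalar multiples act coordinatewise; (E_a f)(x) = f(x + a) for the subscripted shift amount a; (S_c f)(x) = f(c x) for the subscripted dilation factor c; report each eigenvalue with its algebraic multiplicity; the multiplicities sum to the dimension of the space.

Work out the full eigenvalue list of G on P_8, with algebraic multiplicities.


image of 1: 2
image of x: -x + 2/3
image of x^2: 5x^2 + (4/3)x + 4/9
image of x^3: -7x^3 + 2x^2 + (4/3)x + 8/27
image of x^4: 17x^4 + (8/3)x^3 + (8/3)x^2 + (32/27)x + 16/81
image of x^5: -31x^5 + (10/3)x^4 + (40/9)x^3 + (80/27)x^2 + (80/81)x + 32/243
image of x^6: 65x^6 + 4x^5 + (20/3)x^4 + (160/27)x^3 + (80/27)x^2 + (64/81)x + 64/729
image of x^7: -127x^7 + (14/3)x^6 + (28/3)x^5 + (280/27)x^4 + (560/81)x^3 + (224/81)x^2 + (448/729)x + 128/2187
image of x^8: 257x^8 + (16/3)x^7 + (112/9)x^6 + (448/27)x^5 + (1120/81)x^4 + (1792/243)x^3 + (1792/729)x^2 + (1024/2187)x + 256/6561
the matrix is upper triangular; its diagonal is (2, -1, 5, -7, 17, -31, 65, -127, 257)
for a triangular matrix the eigenvalues are the diagonal entries, with algebraic multiplicity their repetition count

λ = -127 (multiplicity 1), λ = -31 (multiplicity 1), λ = -7 (multiplicity 1), λ = -1 (multiplicity 1), λ = 2 (multiplicity 1), λ = 5 (multiplicity 1), λ = 17 (multiplicity 1), λ = 65 (multiplicity 1), λ = 257 (multiplicity 1)


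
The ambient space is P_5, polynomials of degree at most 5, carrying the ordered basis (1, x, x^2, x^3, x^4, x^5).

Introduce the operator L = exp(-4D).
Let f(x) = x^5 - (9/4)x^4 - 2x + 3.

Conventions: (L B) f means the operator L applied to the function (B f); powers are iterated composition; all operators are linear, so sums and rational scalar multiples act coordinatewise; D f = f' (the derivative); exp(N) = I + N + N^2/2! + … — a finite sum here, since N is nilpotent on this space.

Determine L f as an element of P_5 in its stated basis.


the result is g(x) = x^5 - (89/4)x^4 + 196x^3 - 856x^2 + 1854x - 1589

order-1 term: -20x^4 + 36x^3 + 8
order-2 term: 160x^3 - 216x^2
order-3 term: -640x^2 + 576x
order-4 term: 1280x - 576
order-5 term: -1024
the series for exp(-4D) f terminates at order 5
exp(-4D) f = x^5 - (89/4)x^4 + 196x^3 - 856x^2 + 1854x - 1589


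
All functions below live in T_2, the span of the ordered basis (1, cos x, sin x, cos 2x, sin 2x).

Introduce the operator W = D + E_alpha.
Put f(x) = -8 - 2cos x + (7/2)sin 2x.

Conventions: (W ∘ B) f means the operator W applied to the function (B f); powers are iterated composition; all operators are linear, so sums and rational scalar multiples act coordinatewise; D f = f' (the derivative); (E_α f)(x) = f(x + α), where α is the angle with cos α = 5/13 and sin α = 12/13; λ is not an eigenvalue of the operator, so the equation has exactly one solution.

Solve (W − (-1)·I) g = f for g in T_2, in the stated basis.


write g with unknown coordinates in the stated basis and equate coefficients in (W − (-1)·I) g = f
solving from the highest basis element down gives g = -4 - (36/73)cos x - (50/73)sin x - (1603/1256)cos 2x + (175/1256)sin 2x
check: W g = -4 - (110/73)cos x + (50/73)sin x + (1603/1256)cos 2x + (4221/1256)sin 2x
so W g − (-1)·g = -8 - 2cos x + (7/2)sin 2x = f ✓

g(x) = -4 - (36/73)cos x - (50/73)sin x - (1603/1256)cos 2x + (175/1256)sin 2x


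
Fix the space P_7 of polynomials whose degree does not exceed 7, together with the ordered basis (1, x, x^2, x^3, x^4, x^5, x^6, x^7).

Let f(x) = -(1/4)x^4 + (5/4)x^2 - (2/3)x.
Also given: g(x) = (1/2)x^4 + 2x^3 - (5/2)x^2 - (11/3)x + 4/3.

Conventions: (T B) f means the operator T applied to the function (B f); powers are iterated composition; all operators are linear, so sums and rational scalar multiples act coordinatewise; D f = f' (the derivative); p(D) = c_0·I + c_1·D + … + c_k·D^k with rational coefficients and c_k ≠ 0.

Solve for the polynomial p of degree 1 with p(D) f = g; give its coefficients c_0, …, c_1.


D^0 f = -(1/4)x^4 + (5/4)x^2 - (2/3)x
D^1 f = -x^3 + (5/2)x - 2/3
matching coefficients of g against c_0 f + c_1 Df + … from the top degree down determines the c_i
solution: c_0 = -2, c_1 = -2

c_0 = -2, c_1 = -2


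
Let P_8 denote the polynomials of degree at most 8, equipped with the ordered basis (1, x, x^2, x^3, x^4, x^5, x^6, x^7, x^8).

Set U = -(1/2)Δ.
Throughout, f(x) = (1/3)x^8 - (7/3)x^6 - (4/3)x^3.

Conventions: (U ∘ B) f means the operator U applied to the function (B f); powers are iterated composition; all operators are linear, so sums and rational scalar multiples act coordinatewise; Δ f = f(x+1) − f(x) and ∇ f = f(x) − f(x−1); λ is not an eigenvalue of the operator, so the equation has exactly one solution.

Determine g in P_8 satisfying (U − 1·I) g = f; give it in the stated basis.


g(x) = -(1/3)x^8 + (4/3)x^7 + (7/3)x^6 - (35/3)x^5 + (67/3)x^3 - 2x^2 - (38/3)x + 1/3

write g with unknown coordinates in the stated basis and equate coefficients in (U − 1·I) g = f
solving from the highest basis element down gives g = -(1/3)x^8 + (4/3)x^7 + (7/3)x^6 - (35/3)x^5 + (67/3)x^3 - 2x^2 - (38/3)x + 1/3
check: U g = (4/3)x^7 - (35/3)x^5 + 21x^3 - 2x^2 - (38/3)x + 1/3
so U g − 1·g = (1/3)x^8 - (7/3)x^6 - (4/3)x^3 = f ✓


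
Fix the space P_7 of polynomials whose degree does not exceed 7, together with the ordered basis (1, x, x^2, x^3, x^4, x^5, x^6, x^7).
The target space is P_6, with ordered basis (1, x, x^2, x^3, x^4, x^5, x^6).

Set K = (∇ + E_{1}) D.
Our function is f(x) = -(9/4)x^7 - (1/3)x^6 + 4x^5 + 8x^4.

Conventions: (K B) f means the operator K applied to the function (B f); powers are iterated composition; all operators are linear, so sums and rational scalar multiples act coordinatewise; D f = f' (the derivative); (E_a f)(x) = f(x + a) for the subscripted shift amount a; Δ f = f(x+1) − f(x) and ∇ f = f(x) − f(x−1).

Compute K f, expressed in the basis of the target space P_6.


D f = -(63/4)x^6 - 2x^5 + 20x^4 + 32x^3
∇ D f = -(189/2)x^5 + (905/4)x^4 - 215x^3 + (769/4)x^2 - (201/2)x + 103/4
E_{1} D f = -(63/4)x^6 - (193/2)x^5 - (905/4)x^4 - 223x^3 - (161/4)x^2 + (143/2)x + 137/4
(∇ + E_{1}) D f = -(63/4)x^6 - 191x^5 - 438x^3 + 152x^2 - 29x + 60

the image equals g(x) = -(63/4)x^6 - 191x^5 - 438x^3 + 152x^2 - 29x + 60


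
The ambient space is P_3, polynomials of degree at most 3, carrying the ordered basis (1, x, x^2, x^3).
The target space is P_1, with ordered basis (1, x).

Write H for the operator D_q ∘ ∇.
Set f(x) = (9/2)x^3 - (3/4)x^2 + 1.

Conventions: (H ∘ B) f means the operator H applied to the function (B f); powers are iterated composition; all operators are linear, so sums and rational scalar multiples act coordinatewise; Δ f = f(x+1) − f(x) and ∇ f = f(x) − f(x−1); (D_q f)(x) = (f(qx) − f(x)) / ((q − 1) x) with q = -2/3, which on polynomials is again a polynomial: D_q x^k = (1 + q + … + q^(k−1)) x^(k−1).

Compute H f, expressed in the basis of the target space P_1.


∇ f = (27/2)x^2 - 15x + 21/4
D_q ∇ f = (9/2)x - 15

g(x) = (9/2)x - 15


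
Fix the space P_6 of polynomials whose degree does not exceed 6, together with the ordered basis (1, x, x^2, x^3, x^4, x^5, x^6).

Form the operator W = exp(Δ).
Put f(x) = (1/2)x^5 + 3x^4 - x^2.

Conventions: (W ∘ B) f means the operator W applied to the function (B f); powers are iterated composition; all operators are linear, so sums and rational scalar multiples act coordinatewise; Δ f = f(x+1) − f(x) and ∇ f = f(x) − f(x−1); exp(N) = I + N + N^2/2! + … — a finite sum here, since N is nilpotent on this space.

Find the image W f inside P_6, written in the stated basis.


order-1 term: (5/2)x^4 + 17x^3 + 23x^2 + (25/2)x + 5/2
order-2 term: 5x^3 + 33x^2 + (107/2)x + 55/2
order-3 term: 5x^2 + 27x + 61/2
order-4 term: (5/2)x + 8
order-5 term: 1/2
the series for exp(Δ) f terminates at order 5
exp(Δ) f = (1/2)x^5 + (11/2)x^4 + 22x^3 + 60x^2 + (191/2)x + 69

the image equals g(x) = (1/2)x^5 + (11/2)x^4 + 22x^3 + 60x^2 + (191/2)x + 69


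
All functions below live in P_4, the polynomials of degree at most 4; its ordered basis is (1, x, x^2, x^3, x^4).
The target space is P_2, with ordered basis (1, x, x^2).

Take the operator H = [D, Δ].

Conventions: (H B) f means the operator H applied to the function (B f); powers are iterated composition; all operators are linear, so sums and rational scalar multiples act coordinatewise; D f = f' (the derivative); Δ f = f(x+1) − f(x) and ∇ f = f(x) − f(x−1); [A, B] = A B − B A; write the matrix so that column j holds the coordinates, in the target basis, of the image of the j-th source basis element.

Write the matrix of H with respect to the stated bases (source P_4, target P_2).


image of 1: 0
image of x: 0
image of x^2: 0
image of x^3: 0
image of x^4: 0
each image's coordinates form column j of the matrix

the matrix is [[0, 0, 0, 0, 0]; [0, 0, 0, 0, 0]; [0, 0, 0, 0, 0]] (rows listed top to bottom)


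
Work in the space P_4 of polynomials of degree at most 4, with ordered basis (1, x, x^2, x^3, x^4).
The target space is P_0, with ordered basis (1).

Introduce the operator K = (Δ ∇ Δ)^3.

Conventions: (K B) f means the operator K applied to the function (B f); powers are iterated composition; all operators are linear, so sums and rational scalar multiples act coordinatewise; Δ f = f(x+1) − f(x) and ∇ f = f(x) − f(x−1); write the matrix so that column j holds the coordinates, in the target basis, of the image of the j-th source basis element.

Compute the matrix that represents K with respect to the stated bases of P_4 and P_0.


image of 1: 0
image of x: 0
image of x^2: 0
image of x^3: 0
image of x^4: 0
each image's coordinates form column j of the matrix

the matrix is [[0, 0, 0, 0, 0]] (rows listed top to bottom)


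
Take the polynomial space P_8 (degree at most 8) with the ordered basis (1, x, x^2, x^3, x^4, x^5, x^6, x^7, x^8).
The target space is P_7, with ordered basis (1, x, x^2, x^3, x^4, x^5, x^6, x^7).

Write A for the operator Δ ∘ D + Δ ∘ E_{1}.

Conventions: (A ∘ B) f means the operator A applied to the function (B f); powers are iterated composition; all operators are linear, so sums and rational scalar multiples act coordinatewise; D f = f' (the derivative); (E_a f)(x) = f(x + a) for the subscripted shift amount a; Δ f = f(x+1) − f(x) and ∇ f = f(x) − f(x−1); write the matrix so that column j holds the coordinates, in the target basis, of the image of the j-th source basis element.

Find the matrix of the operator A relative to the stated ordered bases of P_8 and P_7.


image of 1: 0
image of x: 1
image of x^2: 2x + 5
image of x^3: 3x^2 + 15x + 10
image of x^4: 4x^3 + 30x^2 + 40x + 19
image of x^5: 5x^4 + 50x^3 + 100x^2 + 95x + 36
image of x^6: 6x^5 + 75x^4 + 200x^3 + 285x^2 + 216x + 69
image of x^7: 7x^6 + 105x^5 + 350x^4 + 665x^3 + 756x^2 + 483x + 134
image of x^8: 8x^7 + 140x^6 + 560x^5 + 1330x^4 + 2016x^3 + 1932x^2 + 1072x + 263
each image's coordinates form column j of the matrix

the matrix is [[0, 1, 5, 10, 19, 36, 69, 134, 263]; [0, 0, 2, 15, 40, 95, 216, 483, 1072]; [0, 0, 0, 3, 30, 100, 285, 756, 1932]; [0, 0, 0, 0, 4, 50, 200, 665, 2016]; [0, 0, 0, 0, 0, 5, 75, 350, 1330]; [0, 0, 0, 0, 0, 0, 6, 105, 560]; [0, 0, 0, 0, 0, 0, 0, 7, 140]; [0, 0, 0, 0, 0, 0, 0, 0, 8]] (rows listed top to bottom)


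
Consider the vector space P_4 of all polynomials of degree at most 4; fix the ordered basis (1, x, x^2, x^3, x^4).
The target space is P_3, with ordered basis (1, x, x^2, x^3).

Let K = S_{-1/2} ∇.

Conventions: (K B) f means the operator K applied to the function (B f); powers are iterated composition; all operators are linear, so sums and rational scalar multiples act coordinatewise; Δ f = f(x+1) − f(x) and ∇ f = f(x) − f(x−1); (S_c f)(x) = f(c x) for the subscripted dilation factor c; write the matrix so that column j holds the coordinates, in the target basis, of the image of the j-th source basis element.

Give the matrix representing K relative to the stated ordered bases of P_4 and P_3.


the matrix is [[0, 1, -1, 1, -1]; [0, 0, -1, 3/2, -2]; [0, 0, 0, 3/4, -3/2]; [0, 0, 0, 0, -1/2]] (rows listed top to bottom)

image of 1: 0
image of x: 1
image of x^2: -x - 1
image of x^3: (3/4)x^2 + (3/2)x + 1
image of x^4: -(1/2)x^3 - (3/2)x^2 - 2x - 1
each image's coordinates form column j of the matrix


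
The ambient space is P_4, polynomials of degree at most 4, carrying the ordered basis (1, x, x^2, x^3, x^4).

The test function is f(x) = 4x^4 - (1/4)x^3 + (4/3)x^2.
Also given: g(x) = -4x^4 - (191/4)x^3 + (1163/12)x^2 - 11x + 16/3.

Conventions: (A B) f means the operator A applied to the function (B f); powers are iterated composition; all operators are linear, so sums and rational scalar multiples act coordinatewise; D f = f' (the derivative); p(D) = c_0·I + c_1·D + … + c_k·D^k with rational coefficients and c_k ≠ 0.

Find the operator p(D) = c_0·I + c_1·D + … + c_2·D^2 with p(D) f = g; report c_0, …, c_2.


c_0 = -1, c_1 = -3, c_2 = 2

D^0 f = 4x^4 - (1/4)x^3 + (4/3)x^2
D^1 f = 16x^3 - (3/4)x^2 + (8/3)x
D^2 f = 48x^2 - (3/2)x + 8/3
matching coefficients of g against c_0 f + c_1 Df + … from the top degree down determines the c_i
solution: c_0 = -1, c_1 = -3, c_2 = 2


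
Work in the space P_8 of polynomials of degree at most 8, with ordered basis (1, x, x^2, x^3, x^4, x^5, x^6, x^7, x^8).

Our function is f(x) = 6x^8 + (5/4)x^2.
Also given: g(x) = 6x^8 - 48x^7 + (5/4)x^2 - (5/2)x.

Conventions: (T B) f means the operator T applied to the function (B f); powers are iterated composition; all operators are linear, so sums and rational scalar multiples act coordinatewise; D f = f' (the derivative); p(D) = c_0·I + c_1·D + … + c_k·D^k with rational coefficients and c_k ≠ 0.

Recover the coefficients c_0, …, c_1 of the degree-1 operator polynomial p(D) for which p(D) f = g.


D^0 f = 6x^8 + (5/4)x^2
D^1 f = 48x^7 + (5/2)x
matching coefficients of g against c_0 f + c_1 Df + … from the top degree down determines the c_i
solution: c_0 = 1, c_1 = -1

p(D) = I − D, i.e. c_0 = 1, c_1 = -1


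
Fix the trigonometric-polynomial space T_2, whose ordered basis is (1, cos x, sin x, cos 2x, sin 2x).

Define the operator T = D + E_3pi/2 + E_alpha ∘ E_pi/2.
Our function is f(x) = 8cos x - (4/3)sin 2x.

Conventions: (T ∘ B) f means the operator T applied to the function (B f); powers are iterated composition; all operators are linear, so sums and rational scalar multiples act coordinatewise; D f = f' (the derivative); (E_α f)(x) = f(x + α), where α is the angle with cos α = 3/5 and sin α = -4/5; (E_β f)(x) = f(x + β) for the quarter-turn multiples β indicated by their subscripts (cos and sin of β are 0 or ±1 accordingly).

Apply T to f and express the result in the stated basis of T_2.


D f = -8sin x - (8/3)cos 2x
E_3pi/2 f = 8sin x + (4/3)sin 2x
E_pi/2 f = -8sin x + (4/3)sin 2x
E_alpha E_pi/2 f = (32/5)cos x - (24/5)sin x - (32/25)cos 2x - (28/75)sin 2x
(D + E_3pi/2 + E_alpha ∘ E_pi/2) f = (32/5)cos x - (24/5)sin x - (296/75)cos 2x + (24/25)sin 2x

g(x) = (32/5)cos x - (24/5)sin x - (296/75)cos 2x + (24/25)sin 2x


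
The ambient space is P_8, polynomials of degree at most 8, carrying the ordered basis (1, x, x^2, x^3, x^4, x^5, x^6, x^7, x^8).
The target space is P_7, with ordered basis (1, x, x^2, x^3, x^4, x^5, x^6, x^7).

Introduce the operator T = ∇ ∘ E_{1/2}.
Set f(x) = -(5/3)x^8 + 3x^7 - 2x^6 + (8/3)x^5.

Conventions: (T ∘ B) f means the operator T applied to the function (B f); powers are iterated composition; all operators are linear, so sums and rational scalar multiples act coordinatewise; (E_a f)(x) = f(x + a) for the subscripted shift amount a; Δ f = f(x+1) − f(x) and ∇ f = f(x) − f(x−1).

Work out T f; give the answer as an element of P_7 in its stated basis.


E_{1/2} f = -(5/3)x^8 - (11/3)x^7 - (19/6)x^6 + (3/4)x^5 + 5x^4 + (85/16)x^3 + (259/96)x^2 + (131/192)x + 53/768
∇ E_{1/2} f = -(40/3)x^7 + 21x^6 - (106/3)x^5 + (475/12)x^4 - (95/6)x^3 + (509/48)x^2 - (23/24)x + 41/192

g(x) = -(40/3)x^7 + 21x^6 - (106/3)x^5 + (475/12)x^4 - (95/6)x^3 + (509/48)x^2 - (23/24)x + 41/192


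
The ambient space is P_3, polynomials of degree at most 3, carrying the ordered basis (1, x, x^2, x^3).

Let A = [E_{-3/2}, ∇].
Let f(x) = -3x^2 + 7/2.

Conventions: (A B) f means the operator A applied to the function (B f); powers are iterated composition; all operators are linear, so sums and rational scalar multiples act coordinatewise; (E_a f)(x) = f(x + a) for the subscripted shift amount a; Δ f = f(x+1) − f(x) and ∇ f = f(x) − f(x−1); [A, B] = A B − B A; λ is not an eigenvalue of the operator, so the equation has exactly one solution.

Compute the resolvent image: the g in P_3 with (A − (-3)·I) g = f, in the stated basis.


the image equals g(x) = -x^2 + 7/6

write g with unknown coordinates in the stated basis and equate coefficients in (A − (-3)·I) g = f
solving from the highest basis element down gives g = -x^2 + 7/6
check: A g = 0
so A g − (-3)·g = -3x^2 + 7/2 = f ✓


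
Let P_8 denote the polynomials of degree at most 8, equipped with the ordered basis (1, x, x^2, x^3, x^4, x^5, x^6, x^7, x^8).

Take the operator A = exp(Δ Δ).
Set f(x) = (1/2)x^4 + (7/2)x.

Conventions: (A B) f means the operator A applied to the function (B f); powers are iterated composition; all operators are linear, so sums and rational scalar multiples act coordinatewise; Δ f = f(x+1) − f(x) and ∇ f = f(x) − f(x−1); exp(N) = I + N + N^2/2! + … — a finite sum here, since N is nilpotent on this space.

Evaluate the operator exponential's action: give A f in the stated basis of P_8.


the result is g(x) = (1/2)x^4 + 6x^2 + (31/2)x + 13

order-1 term: 6x^2 + 12x + 7
order-2 term: 6
the series for exp(Δ Δ) f terminates at order 2
exp(Δ Δ) f = (1/2)x^4 + 6x^2 + (31/2)x + 13


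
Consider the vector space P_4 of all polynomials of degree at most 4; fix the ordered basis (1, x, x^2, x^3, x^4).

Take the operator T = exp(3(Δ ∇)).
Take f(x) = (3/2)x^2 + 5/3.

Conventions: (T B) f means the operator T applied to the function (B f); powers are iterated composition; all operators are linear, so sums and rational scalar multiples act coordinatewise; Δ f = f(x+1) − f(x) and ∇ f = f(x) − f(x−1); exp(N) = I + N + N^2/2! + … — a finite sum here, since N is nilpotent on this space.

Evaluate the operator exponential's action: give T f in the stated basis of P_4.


the image equals g(x) = (3/2)x^2 + 32/3

order-1 term: 9
the series for exp(3(Δ ∇)) f terminates at order 1
exp(3(Δ ∇)) f = (3/2)x^2 + 32/3


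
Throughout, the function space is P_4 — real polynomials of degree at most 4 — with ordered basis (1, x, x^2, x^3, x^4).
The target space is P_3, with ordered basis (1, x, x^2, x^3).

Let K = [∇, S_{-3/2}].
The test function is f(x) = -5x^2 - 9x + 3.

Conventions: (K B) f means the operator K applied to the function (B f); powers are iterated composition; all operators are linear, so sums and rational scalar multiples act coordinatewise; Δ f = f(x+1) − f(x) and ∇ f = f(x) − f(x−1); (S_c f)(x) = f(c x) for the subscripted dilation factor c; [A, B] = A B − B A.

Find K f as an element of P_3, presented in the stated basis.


the result is g(x) = -(75/2)x + 115/4

S_{-3/2} f = -(45/4)x^2 + (27/2)x + 3
∇ S_{-3/2} f = -(45/2)x + 99/4
∇ f = -10x - 4
S_{-3/2} ∇ f = 15x - 4
[∇, S_{-3/2}] f = -(75/2)x + 115/4


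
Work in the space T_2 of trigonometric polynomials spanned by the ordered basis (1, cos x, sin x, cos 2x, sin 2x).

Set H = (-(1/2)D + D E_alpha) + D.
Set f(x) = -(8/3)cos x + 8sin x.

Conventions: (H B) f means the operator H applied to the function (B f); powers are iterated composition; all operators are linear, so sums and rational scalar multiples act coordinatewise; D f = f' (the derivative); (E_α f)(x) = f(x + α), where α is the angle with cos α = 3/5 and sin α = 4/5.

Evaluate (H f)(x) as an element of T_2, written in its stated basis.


D f = 8cos x + (8/3)sin x
(-(1/2)D) f = -4cos x - (4/3)sin x
E_alpha f = (24/5)cos x + (104/15)sin x
D E_alpha f = (104/15)cos x - (24/5)sin x
(-(1/2)D + D E_alpha) f = (44/15)cos x - (92/15)sin x
D f = 8cos x + (8/3)sin x
((-(1/2)D + D E_alpha) + D) f = (164/15)cos x - (52/15)sin x

the result is g(x) = (164/15)cos x - (52/15)sin x


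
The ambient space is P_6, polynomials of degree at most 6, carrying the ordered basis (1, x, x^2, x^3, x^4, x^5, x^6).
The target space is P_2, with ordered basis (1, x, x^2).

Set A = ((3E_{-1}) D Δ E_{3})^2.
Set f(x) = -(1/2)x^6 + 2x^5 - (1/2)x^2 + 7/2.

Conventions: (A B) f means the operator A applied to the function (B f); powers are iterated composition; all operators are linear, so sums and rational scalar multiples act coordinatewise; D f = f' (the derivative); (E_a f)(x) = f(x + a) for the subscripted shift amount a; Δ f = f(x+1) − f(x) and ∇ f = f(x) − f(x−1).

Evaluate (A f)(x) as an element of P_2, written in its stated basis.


E_{3} f = -(1/2)x^6 - 7x^5 - (75/2)x^4 - 90x^3 - 68x^2 + 78x + 241/2
Δ E_{3} f = -3x^5 - (85/2)x^4 - 230x^3 - (1145/2)x^2 - 594x - 125
D (Δ E_{3}) f = -15x^4 - 170x^3 - 690x^2 - 1145x - 594
E_{-1} D (Δ E_{3}) f = -15x^4 - 110x^3 - 270x^2 - 215x + 16
(3E_{-1}) D (Δ E_{3}) f = -45x^4 - 330x^3 - 810x^2 - 645x + 48
E_{3} ((3E_{-1}) D Δ E_{3}) f = -45x^4 - 870x^3 - 6210x^2 - 19275x - 21732
Δ E_{3} ((3E_{-1}) D Δ E_{3}) f = -180x^3 - 2880x^2 - 15210x - 26400
D (Δ E_{3}) ((3E_{-1}) D Δ E_{3}) f = -540x^2 - 5760x - 15210
E_{-1} D (Δ E_{3}) ((3E_{-1}) D Δ E_{3}) f = -540x^2 - 4680x - 9990
(3E_{-1}) D (Δ E_{3}) ((3E_{-1}) D Δ E_{3}) f = -1620x^2 - 14040x - 29970

the result is g(x) = -1620x^2 - 14040x - 29970


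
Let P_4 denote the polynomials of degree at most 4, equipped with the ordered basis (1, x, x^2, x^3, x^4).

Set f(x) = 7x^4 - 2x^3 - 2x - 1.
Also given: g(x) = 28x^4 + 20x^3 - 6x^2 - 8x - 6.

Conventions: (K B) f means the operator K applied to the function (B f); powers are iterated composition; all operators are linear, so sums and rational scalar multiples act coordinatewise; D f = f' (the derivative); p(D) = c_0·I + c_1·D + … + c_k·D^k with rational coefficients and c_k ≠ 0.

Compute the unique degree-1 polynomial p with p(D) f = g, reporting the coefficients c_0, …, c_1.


D^0 f = 7x^4 - 2x^3 - 2x - 1
D^1 f = 28x^3 - 6x^2 - 2
matching coefficients of g against c_0 f + c_1 Df + … from the top degree down determines the c_i
solution: c_0 = 4, c_1 = 1

c_0 = 4, c_1 = 1


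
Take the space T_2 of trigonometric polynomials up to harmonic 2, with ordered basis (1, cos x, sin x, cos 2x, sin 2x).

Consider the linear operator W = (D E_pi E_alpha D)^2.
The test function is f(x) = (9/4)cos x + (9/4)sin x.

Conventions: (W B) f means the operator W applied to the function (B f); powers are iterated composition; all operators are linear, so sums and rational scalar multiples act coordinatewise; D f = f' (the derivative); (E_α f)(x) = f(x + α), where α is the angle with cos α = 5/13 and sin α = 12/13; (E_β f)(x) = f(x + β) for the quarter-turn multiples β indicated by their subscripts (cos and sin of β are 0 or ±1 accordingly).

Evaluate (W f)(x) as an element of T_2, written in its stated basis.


the result is g(x) = (9/676)cos x - (2151/676)sin x

D f = (9/4)cos x - (9/4)sin x
E_alpha D f = -(63/52)cos x - (153/52)sin x
E_pi E_alpha D f = (63/52)cos x + (153/52)sin x
D E_pi E_alpha D f = (153/52)cos x - (63/52)sin x
D (D E_pi E_alpha D) f = -(63/52)cos x - (153/52)sin x
E_alpha D (D E_pi E_alpha D) f = -(2151/676)cos x - (9/676)sin x
E_pi E_alpha D (D E_pi E_alpha D) f = (2151/676)cos x + (9/676)sin x
D E_pi E_alpha D (D E_pi E_alpha D) f = (9/676)cos x - (2151/676)sin x


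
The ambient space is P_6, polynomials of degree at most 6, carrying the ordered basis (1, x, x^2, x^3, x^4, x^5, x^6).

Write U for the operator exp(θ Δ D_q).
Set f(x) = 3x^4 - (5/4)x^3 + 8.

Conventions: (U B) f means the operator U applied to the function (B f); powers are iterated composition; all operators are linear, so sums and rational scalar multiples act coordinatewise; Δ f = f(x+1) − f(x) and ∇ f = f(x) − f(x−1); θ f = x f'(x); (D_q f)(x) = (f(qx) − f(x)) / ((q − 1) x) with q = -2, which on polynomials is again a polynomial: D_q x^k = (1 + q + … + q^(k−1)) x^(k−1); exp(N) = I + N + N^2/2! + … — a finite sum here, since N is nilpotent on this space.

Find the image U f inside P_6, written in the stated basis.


order-1 term: -90x^2 - (105/2)x
the series for exp(θ Δ D_q) f terminates at order 1
exp(θ Δ D_q) f = 3x^4 - (5/4)x^3 - 90x^2 - (105/2)x + 8

the result is g(x) = 3x^4 - (5/4)x^3 - 90x^2 - (105/2)x + 8


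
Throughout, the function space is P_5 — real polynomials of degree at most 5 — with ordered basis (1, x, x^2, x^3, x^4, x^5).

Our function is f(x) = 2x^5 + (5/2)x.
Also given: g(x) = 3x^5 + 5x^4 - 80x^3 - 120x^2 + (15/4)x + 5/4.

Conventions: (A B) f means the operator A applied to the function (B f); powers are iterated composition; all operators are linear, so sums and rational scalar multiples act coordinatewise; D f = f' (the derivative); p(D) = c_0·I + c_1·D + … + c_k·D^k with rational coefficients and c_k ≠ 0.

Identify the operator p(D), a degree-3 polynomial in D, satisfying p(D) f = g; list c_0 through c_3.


D^0 f = 2x^5 + (5/2)x
D^1 f = 10x^4 + 5/2
D^2 f = 40x^3
D^3 f = 120x^2
matching coefficients of g against c_0 f + c_1 Df + … from the top degree down determines the c_i
solution: c_0 = 3/2, c_1 = 1/2, c_2 = -2, c_3 = -1

c_0 = 3/2, c_1 = 1/2, c_2 = -2, c_3 = -1


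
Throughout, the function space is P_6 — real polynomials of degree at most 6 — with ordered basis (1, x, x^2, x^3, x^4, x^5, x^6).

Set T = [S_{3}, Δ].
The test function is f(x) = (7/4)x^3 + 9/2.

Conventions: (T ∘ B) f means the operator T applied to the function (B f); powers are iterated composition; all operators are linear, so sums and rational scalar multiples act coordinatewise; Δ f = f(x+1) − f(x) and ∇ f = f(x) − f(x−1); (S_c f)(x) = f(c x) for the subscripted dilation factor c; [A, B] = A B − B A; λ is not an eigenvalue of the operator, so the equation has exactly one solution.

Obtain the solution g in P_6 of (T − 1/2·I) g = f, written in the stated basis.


write g with unknown coordinates in the stated basis and equate coefficients in (T − 1/2·I) g = f
solving from the highest basis element down gives g = -(7/2)x^3 + 378x^2 - 8568x + 28397
check: T g = 189x^2 - 4284x + 14203
so T g − 1/2·g = (7/4)x^3 + 9/2 = f ✓

g(x) = -(7/2)x^3 + 378x^2 - 8568x + 28397


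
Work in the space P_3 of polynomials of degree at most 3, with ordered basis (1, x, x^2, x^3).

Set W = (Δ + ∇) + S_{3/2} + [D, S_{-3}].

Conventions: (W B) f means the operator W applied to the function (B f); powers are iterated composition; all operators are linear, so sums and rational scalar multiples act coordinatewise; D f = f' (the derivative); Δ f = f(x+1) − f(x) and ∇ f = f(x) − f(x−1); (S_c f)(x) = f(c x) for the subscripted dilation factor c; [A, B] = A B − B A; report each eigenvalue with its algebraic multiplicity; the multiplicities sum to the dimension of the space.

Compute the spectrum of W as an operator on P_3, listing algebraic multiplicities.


image of 1: 1
image of x: (3/2)x - 2
image of x^2: (9/4)x^2 + 28x
image of x^3: (27/8)x^3 - 102x^2 + 2
the matrix is upper triangular; its diagonal is (1, 3/2, 9/4, 27/8)
for a triangular matrix the eigenvalues are the diagonal entries, with algebraic multiplicity their repetition count

λ = 1 (multiplicity 1), λ = 3/2 (multiplicity 1), λ = 9/4 (multiplicity 1), λ = 27/8 (multiplicity 1)


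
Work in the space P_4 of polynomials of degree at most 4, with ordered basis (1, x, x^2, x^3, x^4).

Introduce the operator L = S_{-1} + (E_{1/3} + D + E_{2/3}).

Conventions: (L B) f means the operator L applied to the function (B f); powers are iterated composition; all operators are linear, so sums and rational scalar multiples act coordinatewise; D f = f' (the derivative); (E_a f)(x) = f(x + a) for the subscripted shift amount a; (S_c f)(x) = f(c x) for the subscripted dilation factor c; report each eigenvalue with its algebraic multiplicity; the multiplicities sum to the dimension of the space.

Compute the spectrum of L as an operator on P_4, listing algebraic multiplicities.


image of 1: 3
image of x: x + 2
image of x^2: 3x^2 + 4x + 5/9
image of x^3: x^3 + 6x^2 + (5/3)x + 1/3
image of x^4: 3x^4 + 8x^3 + (10/3)x^2 + (4/3)x + 17/81
the matrix is upper triangular; its diagonal is (3, 1, 3, 1, 3)
for a triangular matrix the eigenvalues are the diagonal entries, with algebraic multiplicity their repetition count

λ = 1 (multiplicity 2), λ = 3 (multiplicity 3)


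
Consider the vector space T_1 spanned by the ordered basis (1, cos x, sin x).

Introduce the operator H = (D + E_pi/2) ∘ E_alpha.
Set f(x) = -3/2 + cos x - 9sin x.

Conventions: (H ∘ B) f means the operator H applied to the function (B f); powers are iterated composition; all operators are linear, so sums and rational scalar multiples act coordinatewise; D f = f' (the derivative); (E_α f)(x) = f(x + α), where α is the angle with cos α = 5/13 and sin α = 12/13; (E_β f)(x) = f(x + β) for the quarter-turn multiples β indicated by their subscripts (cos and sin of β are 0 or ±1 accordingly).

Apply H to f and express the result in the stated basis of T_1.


E_alpha f = -3/2 - (103/13)cos x - (57/13)sin x
D E_alpha f = -(57/13)cos x + (103/13)sin x
E_pi/2 E_alpha f = -3/2 - (57/13)cos x + (103/13)sin x
(D + E_pi/2) E_alpha f = -3/2 - (114/13)cos x + (206/13)sin x

the image equals g(x) = -3/2 - (114/13)cos x + (206/13)sin x


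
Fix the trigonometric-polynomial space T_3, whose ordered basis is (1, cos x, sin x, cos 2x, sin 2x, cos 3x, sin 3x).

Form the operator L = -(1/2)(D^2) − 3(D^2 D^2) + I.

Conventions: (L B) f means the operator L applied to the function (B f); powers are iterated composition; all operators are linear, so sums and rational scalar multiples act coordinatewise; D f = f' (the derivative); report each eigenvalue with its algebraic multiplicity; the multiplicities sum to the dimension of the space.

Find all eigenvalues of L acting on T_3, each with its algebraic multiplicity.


image of 1: 1
image of cos x: -(3/2)cos x
image of sin x: -(3/2)sin x
image of cos 2x: -45cos 2x
image of sin 2x: -45sin 2x
image of cos 3x: -(475/2)cos 3x
image of sin 3x: -(475/2)sin 3x
the matrix is diagonal; its diagonal is (1, -3/2, -3/2, -45, -45, -475/2, -475/2)
for a triangular matrix the eigenvalues are the diagonal entries, with algebraic multiplicity their repetition count

λ = -475/2 (multiplicity 2), λ = -45 (multiplicity 2), λ = -3/2 (multiplicity 2), λ = 1 (multiplicity 1)


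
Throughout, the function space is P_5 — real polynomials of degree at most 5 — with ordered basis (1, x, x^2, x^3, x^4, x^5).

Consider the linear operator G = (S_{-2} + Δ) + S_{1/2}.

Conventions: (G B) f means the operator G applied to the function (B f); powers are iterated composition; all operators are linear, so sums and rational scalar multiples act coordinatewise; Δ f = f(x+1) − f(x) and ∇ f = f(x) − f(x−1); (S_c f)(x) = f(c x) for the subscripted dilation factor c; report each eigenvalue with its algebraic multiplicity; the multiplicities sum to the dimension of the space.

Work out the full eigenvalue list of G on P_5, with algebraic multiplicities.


λ = -1023/32 (multiplicity 1), λ = -63/8 (multiplicity 1), λ = -3/2 (multiplicity 1), λ = 2 (multiplicity 1), λ = 17/4 (multiplicity 1), λ = 257/16 (multiplicity 1)

image of 1: 2
image of x: -(3/2)x + 1
image of x^2: (17/4)x^2 + 2x + 1
image of x^3: -(63/8)x^3 + 3x^2 + 3x + 1
image of x^4: (257/16)x^4 + 4x^3 + 6x^2 + 4x + 1
image of x^5: -(1023/32)x^5 + 5x^4 + 10x^3 + 10x^2 + 5x + 1
the matrix is upper triangular; its diagonal is (2, -3/2, 17/4, -63/8, 257/16, -1023/32)
for a triangular matrix the eigenvalues are the diagonal entries, with algebraic multiplicity their repetition count


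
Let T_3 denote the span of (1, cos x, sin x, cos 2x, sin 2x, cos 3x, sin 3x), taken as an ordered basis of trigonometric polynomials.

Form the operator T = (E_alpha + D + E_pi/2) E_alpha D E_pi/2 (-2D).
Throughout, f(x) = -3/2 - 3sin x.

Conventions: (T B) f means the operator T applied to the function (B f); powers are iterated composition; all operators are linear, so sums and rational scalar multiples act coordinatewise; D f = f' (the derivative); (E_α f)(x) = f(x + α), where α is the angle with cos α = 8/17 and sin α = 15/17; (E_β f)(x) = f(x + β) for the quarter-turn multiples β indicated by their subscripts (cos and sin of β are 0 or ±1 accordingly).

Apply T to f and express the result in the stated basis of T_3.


the image equals g(x) = (4026/289)cos x + (3072/289)sin x

D f = -3cos x
(-2D) f = 6cos x
E_pi/2 (-2D) f = -6sin x
D E_pi/2 (-2D) f = -6cos x
E_alpha D E_pi/2 (-2D) f = -(48/17)cos x + (90/17)sin x
E_alpha (E_alpha D E_pi/2) (-2D) f = (966/289)cos x + (1440/289)sin x
D (E_alpha D E_pi/2) (-2D) f = (90/17)cos x + (48/17)sin x
E_pi/2 (E_alpha D E_pi/2) (-2D) f = (90/17)cos x + (48/17)sin x
(E_alpha + D + E_pi/2) (E_alpha D E_pi/2) (-2D) f = (4026/289)cos x + (3072/289)sin x
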